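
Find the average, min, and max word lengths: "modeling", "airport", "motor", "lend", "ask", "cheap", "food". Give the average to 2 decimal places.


Lengths: "modeling"=8, "airport"=7, "motor"=5, "lend"=4, "ask"=3, "cheap"=5, "food"=4
Sum = 36, Count = 7
Average = 36/7 = 5.14
= avg=5.14, min=3, max=8


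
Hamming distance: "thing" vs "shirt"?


Comparing character by character (same length = 5):
  Pos 0: 't' vs 's' !=
  Pos 1: 'h' vs 'h' =
  Pos 2: 'i' vs 'i' =
  Pos 3: 'n' vs 'r' !=
  Pos 4: 'g' vs 't' !=
Hamming distance = 3


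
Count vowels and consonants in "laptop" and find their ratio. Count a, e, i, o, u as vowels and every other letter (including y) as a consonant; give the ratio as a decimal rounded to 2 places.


Word: "laptop"
Vowels (a,e,i,o,u): 2
Consonants: 4
Ratio = 2/4
= 0.50


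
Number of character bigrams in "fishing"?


Word: "fishing" (length 7)
Number of 2-grams = length - 2 + 1 = 7 - 2 + 1
= 6


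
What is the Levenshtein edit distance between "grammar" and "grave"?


Word 1: "grammar" (length 7)
Word 2: "grave" (length 5)
One optimal edit sequence (insert/delete/substitute each cost 1):
  1. keep 'g'
  2. keep 'r'
  3. keep 'a'
  4. delete 'm'  (+1)
  5. delete 'm'  (+1)
  6. substitute 'a' -> 'v'  (+1)
  7. substitute 'r' -> 'e'  (+1)
Total edit operations: 4
Edit distance = 4


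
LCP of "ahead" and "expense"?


Word 1: "ahead"
Word 2: "expense"
Comparing from start:
  Pos 0: 'a' != 'e' (stop)
LCP = "" (length 0)


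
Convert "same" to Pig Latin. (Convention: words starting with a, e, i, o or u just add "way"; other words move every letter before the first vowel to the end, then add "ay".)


Word: "same"
Starts with consonant(s) → move to end, add 'ay'
Consonant cluster: "s"
Pig Latin = "amesay"


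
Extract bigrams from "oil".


Word: "oil" (length 3)
Number of bigrams = 3 - 2 + 1 = 2
  Position 0: "oi"
  Position 1: "il"
Bigrams = "oi", "il"


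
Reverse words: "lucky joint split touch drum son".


Original: "lucky joint split touch drum son"
Words (1..n): lucky | joint | split | touch | drum | son
Reversed (n..1): son | drum | touch | split | joint | lucky
Result = "son drum touch split joint lucky"


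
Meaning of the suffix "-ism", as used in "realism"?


Suffix: -ism
Example: realism (real + -ism)
Meaning = belief / practice


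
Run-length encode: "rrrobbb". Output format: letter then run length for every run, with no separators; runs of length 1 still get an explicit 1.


String: "rrrobbb"
Scanning for consecutive runs:
  'r' x 3
  'o' x 1
  'b' x 3
RLE = "r3o1b3"


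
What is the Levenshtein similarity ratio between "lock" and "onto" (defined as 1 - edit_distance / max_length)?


Word 1: "lock" (length 4)
Word 2: "onto" (length 4)
One optimal edit sequence:
  1. substitute 'l' -> 'o'  (+1)
  2. substitute 'o' -> 'n'  (+1)
  3. substitute 'c' -> 't'  (+1)
  4. substitute 'k' -> 'o'  (+1)
Edit distance = 4
Max length = max(4, 4) = 4
Similarity = 1 - 4/4
= 0.0000


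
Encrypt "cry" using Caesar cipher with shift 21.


Word: "cry"
Shift: 21
Each letter → (letter + shift) mod 26:
  'c' (2) + 21 = 23 → 'x'
  'r' (17) + 21 = 12 → 'm'
  'y' (24) + 21 = 19 → 't'
Result = "xmt"


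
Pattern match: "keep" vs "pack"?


Pattern of "keep": [0, 1, 1, 2]
Pattern of "pack": [0, 1, 2, 3]
Patterns do not match
Same pattern = No


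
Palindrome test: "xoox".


Word: "xoox"
Reversed: "xoox"
Forward == Backward? xoox == xoox
Palindrome = Yes


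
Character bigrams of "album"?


Word: "album" (length 5)
Number of bigrams = 5 - 2 + 1 = 4
  Position 0: "al"
  Position 1: "lb"
  Position 2: "bu"
  Position 3: "um"
Bigrams = "al", "lb", "bu", "um"


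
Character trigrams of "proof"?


Word: "proof" (length 5)
Number of trigrams = 5 - 3 + 1 = 3
  Position 0: "pro"
  Position 1: "roo"
  Position 2: "oof"
Trigrams = "pro", "roo", "oof"


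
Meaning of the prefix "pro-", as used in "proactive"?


Prefix: pro-
As in: proactive -> pro- + active
Meaning = forward / in favor of


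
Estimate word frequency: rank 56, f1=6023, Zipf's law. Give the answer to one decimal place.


Zipf's law: f(r) = f(1) / r
f(1) = 6023
f(56) = 6023 / 56
= 107.6 occurrences


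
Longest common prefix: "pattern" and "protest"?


Word 1: "pattern"
Word 2: "protest"
Comparing from start:
  Pos 0: 'p' == 'p'
  Pos 1: 'a' != 'r' (stop)
LCP = "p" (length 1)


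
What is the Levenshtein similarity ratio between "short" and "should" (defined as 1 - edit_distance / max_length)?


Word 1: "short" (length 5)
Word 2: "should" (length 6)
One optimal edit sequence:
  1. keep 's'
  2. keep 'h'
  3. keep 'o'
  4. insert 'u'  (+1)
  5. substitute 'r' -> 'l'  (+1)
  6. substitute 't' -> 'd'  (+1)
Edit distance = 3
Max length = max(5, 6) = 6
Similarity = 1 - 3/6
= 0.5000


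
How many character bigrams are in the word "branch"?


Word: "branch" (length 6)
Number of 2-grams = length - 2 + 1 = 6 - 2 + 1
= 5


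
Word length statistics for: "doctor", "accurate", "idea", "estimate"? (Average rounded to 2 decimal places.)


Lengths: "doctor"=6, "accurate"=8, "idea"=4, "estimate"=8
Sum = 26, Count = 4
Average = 26/4 = 6.50
= avg=6.50, min=4, max=8


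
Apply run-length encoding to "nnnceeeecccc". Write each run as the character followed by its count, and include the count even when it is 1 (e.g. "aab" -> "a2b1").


String: "nnnceeeecccc"
Scanning for consecutive runs:
  'n' x 3
  'c' x 1
  'e' x 4
  'c' x 4
RLE = "n3c1e4c4"


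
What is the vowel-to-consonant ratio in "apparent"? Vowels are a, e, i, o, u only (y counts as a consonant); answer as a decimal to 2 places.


Word: "apparent"
Vowels (a,e,i,o,u): 3
Consonants: 5
Ratio = 3/5
= 0.60


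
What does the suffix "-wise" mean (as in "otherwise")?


Suffix: -wise
As in: otherwise -> other + -wise
Meaning = in the manner of


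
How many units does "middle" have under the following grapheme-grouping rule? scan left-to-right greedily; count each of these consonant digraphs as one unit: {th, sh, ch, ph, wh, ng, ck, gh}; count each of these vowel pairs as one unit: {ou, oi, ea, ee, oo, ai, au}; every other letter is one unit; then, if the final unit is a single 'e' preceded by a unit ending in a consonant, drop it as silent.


Word: "middle" (6 letters)
Left-to-right scan:
  [1] 'm' (letter)
  [2] 'i' (letter)
  [3] 'd' (letter)
  [4] 'd' (letter)
  [5] 'l' (letter)
  [6] 'e' (letter)
Units from scan: 6
Final unit is 'e' after a consonant -> drop as silent (-1)
Sound units = 5 units


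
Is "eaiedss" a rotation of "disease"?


Word: "disease", Candidate: "eaiedss"
Method: check if candidate is substring of word+word
"diseasedisease" contains "eaiedss"? No
Is rotation = No


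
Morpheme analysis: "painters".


Word: "painters"
Morphemes: paint | -er | -s
Each morpheme carries meaning
= 3 morphemes


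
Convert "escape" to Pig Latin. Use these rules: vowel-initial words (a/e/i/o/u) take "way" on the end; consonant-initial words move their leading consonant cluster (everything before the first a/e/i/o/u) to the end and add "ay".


Word: "escape"
Starts with vowel → add 'way'
Pig Latin = "escapeway"


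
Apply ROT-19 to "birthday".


Word: "birthday"
Shift: 19
Each letter → (letter + shift) mod 26:
  'b' (1) + 19 = 20 → 'u'
  'i' (8) + 19 = 1 → 'b'
  'r' (17) + 19 = 10 → 'k'
  't' (19) + 19 = 12 → 'm'
  'h' (7) + 19 = 0 → 'a'
  'd' (3) + 19 = 22 → 'w'
  'a' (0) + 19 = 19 → 't'
  'y' (24) + 19 = 17 → 'r'
Result = "ubkmawtr"


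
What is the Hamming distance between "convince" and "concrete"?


Comparing character by character (same length = 8):
  Pos 0: 'c' vs 'c' =
  Pos 1: 'o' vs 'o' =
  Pos 2: 'n' vs 'n' =
  Pos 3: 'v' vs 'c' !=
  Pos 4: 'i' vs 'r' !=
  Pos 5: 'n' vs 'e' !=
  Pos 6: 'c' vs 't' !=
  Pos 7: 'e' vs 'e' =
Hamming distance = 4


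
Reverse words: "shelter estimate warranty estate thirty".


Original: "shelter estimate warranty estate thirty"
Words (1..n): shelter | estimate | warranty | estate | thirty
Reversed (n..1): thirty | estate | warranty | estimate | shelter
Result = "thirty estate warranty estimate shelter"


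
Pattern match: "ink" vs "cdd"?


Pattern of "ink": [0, 1, 2]
Pattern of "cdd": [0, 1, 1]
Patterns do not match
Same pattern = No


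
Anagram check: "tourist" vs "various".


Word 1: "tourist" → sorted: iorsttu
Word 2: "various" → sorted: aiorsuv
Same letters? iorsttu != aiorsuv
Anagram = No


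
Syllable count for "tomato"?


Word: "tomato"
Syllable breakdown: to | ma | to
Counting: 3 parts
= 3 syllables


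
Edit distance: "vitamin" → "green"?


Word 1: "vitamin" (length 7)
Word 2: "green" (length 5)
One optimal edit sequence (insert/delete/substitute each cost 1):
  1. delete 'v'  (+1)
  2. delete 'i'  (+1)
  3. substitute 't' -> 'g'  (+1)
  4. substitute 'a' -> 'r'  (+1)
  5. substitute 'm' -> 'e'  (+1)
  6. substitute 'i' -> 'e'  (+1)
  7. keep 'n'
Total edit operations: 6
Edit distance = 6


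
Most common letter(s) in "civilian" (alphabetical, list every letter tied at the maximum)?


Word: "civilian"
Letter counts:
  'a': 1
  'c': 1
  'i': 3
  'l': 1
  'n': 1
  'v': 1
Maximum count = 3
Most frequent = 'i' (3 times each)


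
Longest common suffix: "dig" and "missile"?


Word 1: "dig"
Word 2: "missile"
Comparing from end:
  Pos -1: 'g' != 'e' (stop)
LCS = "" (length 0)


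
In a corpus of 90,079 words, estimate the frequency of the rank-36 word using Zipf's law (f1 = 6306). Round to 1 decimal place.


Zipf's law: f(r) = f(1) / r
f(1) = 6306
f(36) = 6306 / 36
= 175.2 occurrences


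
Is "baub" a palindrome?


Word: "baub"
Reversed: "buab"
Forward == Backward? baub != buab
Palindrome = No


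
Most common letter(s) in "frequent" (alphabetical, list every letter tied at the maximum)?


Word: "frequent"
Letter counts:
  'e': 2
  'f': 1
  'n': 1
  'q': 1
  'r': 1
  't': 1
  'u': 1
Maximum count = 2
Most frequent = 'e' (2 times each)


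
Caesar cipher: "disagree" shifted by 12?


Word: "disagree"
Shift: 12
Each letter → (letter + shift) mod 26:
  'd' (3) + 12 = 15 → 'p'
  'i' (8) + 12 = 20 → 'u'
  's' (18) + 12 = 4 → 'e'
  'a' (0) + 12 = 12 → 'm'
  'g' (6) + 12 = 18 → 's'
  'r' (17) + 12 = 3 → 'd'
  'e' (4) + 12 = 16 → 'q'
  'e' (4) + 12 = 16 → 'q'
Result = "puemsdqq"


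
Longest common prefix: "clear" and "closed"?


Word 1: "clear"
Word 2: "closed"
Comparing from start:
  Pos 0: 'c' == 'c'
  Pos 1: 'l' == 'l'
  Pos 2: 'e' != 'o' (stop)
LCP = "cl" (length 2)


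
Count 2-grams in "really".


Word: "really" (length 6)
Number of 2-grams = length - 2 + 1 = 6 - 2 + 1
= 5


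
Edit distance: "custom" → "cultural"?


Word 1: "custom" (length 6)
Word 2: "cultural" (length 8)
One optimal edit sequence (insert/delete/substitute each cost 1):
  1. keep 'c'
  2. keep 'u'
  3. substitute 's' -> 'l'  (+1)
  4. keep 't'
  5. insert 'u'  (+1)
  6. insert 'r'  (+1)
  7. substitute 'o' -> 'a'  (+1)
  8. substitute 'm' -> 'l'  (+1)
Total edit operations: 5
Edit distance = 5


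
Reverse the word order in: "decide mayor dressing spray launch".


Original: "decide mayor dressing spray launch"
Words (1..n): decide | mayor | dressing | spray | launch
Reversed (n..1): launch | spray | dressing | mayor | decide
Result = "launch spray dressing mayor decide"


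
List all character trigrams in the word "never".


Word: "never" (length 5)
Number of trigrams = 5 - 3 + 1 = 3
  Position 0: "nev"
  Position 1: "eve"
  Position 2: "ver"
Trigrams = "nev", "eve", "ver"


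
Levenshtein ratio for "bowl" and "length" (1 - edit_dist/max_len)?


Word 1: "bowl" (length 4)
Word 2: "length" (length 6)
One optimal edit sequence:
  1. insert 'l'  (+1)
  2. insert 'e'  (+1)
  3. substitute 'b' -> 'n'  (+1)
  4. substitute 'o' -> 'g'  (+1)
  5. substitute 'w' -> 't'  (+1)
  6. substitute 'l' -> 'h'  (+1)
Edit distance = 6
Max length = max(4, 6) = 6
Similarity = 1 - 6/6
= 0.0000


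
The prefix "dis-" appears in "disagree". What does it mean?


Prefix: dis-
Example: disagree (dis- + agree)
Meaning = not / opposite


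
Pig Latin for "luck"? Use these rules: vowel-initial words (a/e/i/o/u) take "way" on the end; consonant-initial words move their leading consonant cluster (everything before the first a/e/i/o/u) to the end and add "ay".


Word: "luck"
Starts with consonant(s) → move to end, add 'ay'
Consonant cluster: "l"
Pig Latin = "ucklay"


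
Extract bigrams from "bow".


Word: "bow" (length 3)
Number of bigrams = 3 - 2 + 1 = 2
  Position 0: "bo"
  Position 1: "ow"
Bigrams = "bo", "ow"


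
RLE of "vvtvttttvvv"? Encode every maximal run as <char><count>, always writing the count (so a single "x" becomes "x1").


String: "vvtvttttvvv"
Scanning for consecutive runs:
  'v' x 2
  't' x 1
  'v' x 1
  't' x 4
  'v' x 3
RLE = "v2t1v1t4v3"


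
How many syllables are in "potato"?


Word: "potato"
Syllable breakdown: po · ta · to
Counting: 3 parts
= 3 syllables


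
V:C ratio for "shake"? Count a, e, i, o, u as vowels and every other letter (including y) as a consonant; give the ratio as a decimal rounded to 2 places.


Word: "shake"
Vowels (a,e,i,o,u): 2
Consonants: 3
Ratio = 2/3
= 0.67


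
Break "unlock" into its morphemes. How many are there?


Word: "unlock"
Morphemes: un- | lock
Each morpheme carries meaning
= 2 morphemes


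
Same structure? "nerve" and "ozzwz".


Pattern of "nerve": [0, 1, 2, 3, 1]
Pattern of "ozzwz": [0, 1, 1, 2, 1]
Patterns do not match
Same pattern = No


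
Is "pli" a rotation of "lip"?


Word: "lip", Candidate: "pli"
Method: check if candidate is substring of word+word
"liplip" contains "pli"? Yes
Is rotation = Yes


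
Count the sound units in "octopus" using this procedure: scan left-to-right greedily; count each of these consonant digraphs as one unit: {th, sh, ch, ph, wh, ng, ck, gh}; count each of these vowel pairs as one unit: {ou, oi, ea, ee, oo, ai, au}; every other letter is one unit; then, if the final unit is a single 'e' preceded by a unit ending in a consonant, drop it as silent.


Word: "octopus" (7 letters)
Left-to-right scan:
  1. 'o' (letter)
  2. 'c' (letter)
  3. 't' (letter)
  4. 'o' (letter)
  5. 'p' (letter)
  6. 'u' (letter)
  7. 's' (letter)
Units from scan: 7
Sound units = 7 units


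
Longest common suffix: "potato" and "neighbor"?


Word 1: "potato"
Word 2: "neighbor"
Comparing from end:
  Pos -1: 'o' != 'r' (stop)
LCS = "" (length 0)


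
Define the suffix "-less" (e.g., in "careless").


Suffix: -less
As in: careless -> care + -less
Meaning = without


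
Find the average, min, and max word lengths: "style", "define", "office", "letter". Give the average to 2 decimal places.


Lengths: "style"=5, "define"=6, "office"=6, "letter"=6
Sum = 23, Count = 4
Average = 23/4 = 5.75
= avg=5.75, min=5, max=6


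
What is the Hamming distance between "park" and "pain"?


Comparing character by character (same length = 4):
  Pos 0: 'p' vs 'p' =
  Pos 1: 'a' vs 'a' =
  Pos 2: 'r' vs 'i' !=
  Pos 3: 'k' vs 'n' !=
Hamming distance = 2


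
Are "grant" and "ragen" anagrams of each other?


Word 1: "grant" → sorted: agnrt
Word 2: "ragen" → sorted: aegnr
Same letters? agnrt != aegnr
Anagram = No


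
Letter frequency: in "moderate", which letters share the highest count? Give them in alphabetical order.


Word: "moderate"
Letter counts:
  'a': 1
  'd': 1
  'e': 2
  'm': 1
  'o': 1
  'r': 1
  't': 1
Maximum count = 2
Most frequent = 'e' (2 times each)


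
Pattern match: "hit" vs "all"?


Pattern of "hit": [0, 1, 2]
Pattern of "all": [0, 1, 1]
Patterns do not match
Same pattern = No


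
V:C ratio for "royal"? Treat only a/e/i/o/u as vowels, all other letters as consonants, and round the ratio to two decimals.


Word: "royal"
Vowels (a,e,i,o,u): 2
Consonants: 3
Ratio = 2/3
= 0.67


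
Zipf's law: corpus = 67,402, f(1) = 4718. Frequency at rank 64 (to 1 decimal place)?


Zipf's law: f(r) = f(1) / r
f(1) = 4718
f(64) = 4718 / 64
= 73.7 occurrences


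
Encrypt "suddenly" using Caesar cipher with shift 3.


Word: "suddenly"
Shift: 3
Each letter → (letter + shift) mod 26:
  's' (18) + 3 = 21 → 'v'
  'u' (20) + 3 = 23 → 'x'
  'd' (3) + 3 = 6 → 'g'
  'd' (3) + 3 = 6 → 'g'
  'e' (4) + 3 = 7 → 'h'
  'n' (13) + 3 = 16 → 'q'
  'l' (11) + 3 = 14 → 'o'
  'y' (24) + 3 = 1 → 'b'
Result = "vxgghqob"


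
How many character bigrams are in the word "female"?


Word: "female" (length 6)
Number of 2-grams = length - 2 + 1 = 6 - 2 + 1
= 5


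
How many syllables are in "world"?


Word: "world"
Syllable breakdown: world
Counting: 1 part
= 1 syllable


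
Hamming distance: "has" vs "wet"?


Comparing character by character (same length = 3):
  Pos 0: 'h' vs 'w' !=
  Pos 1: 'a' vs 'e' !=
  Pos 2: 's' vs 't' !=
Hamming distance = 3


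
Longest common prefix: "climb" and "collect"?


Word 1: "climb"
Word 2: "collect"
Comparing from start:
  Pos 0: 'c' == 'c'
  Pos 1: 'l' != 'o' (stop)
LCP = "c" (length 1)


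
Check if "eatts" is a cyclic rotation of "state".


Word: "state", Candidate: "eatts"
Method: check if candidate is substring of word+word
"statestate" contains "eatts"? No
Is rotation = No


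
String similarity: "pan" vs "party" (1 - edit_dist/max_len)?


Word 1: "pan" (length 3)
Word 2: "party" (length 5)
One optimal edit sequence:
  1. keep 'p'
  2. keep 'a'
  3. insert 'r'  (+1)
  4. insert 't'  (+1)
  5. substitute 'n' -> 'y'  (+1)
Edit distance = 3
Max length = max(3, 5) = 5
Similarity = 1 - 3/5
= 0.4000


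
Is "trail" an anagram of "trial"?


Word 1: "trial" → sorted: ailrt
Word 2: "trail" → sorted: ailrt
Same letters? ailrt == ailrt
Anagram = Yes


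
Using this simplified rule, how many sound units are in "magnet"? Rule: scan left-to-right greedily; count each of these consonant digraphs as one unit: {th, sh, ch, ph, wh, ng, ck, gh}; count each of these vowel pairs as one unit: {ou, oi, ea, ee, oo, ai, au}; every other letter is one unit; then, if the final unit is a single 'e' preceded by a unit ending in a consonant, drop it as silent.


Word: "magnet" (6 letters)
Left-to-right scan:
  [1] 'm' (letter)
  [2] 'a' (letter)
  [3] 'g' (letter)
  [4] 'n' (letter)
  [5] 'e' (letter)
  [6] 't' (letter)
Units from scan: 6
Sound units = 6 units


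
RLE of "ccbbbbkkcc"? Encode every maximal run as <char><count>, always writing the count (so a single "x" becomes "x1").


String: "ccbbbbkkcc"
Scanning for consecutive runs:
  'c' x 2
  'b' x 4
  'k' x 2
  'c' x 2
RLE = "c2b4k2c2"


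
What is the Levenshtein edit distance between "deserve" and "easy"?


Word 1: "deserve" (length 7)
Word 2: "easy" (length 4)
One optimal edit sequence (insert/delete/substitute each cost 1):
  1. delete 'd'  (+1)
  2. delete 'e'  (+1)
  3. delete 's'  (+1)
  4. keep 'e'
  5. substitute 'r' -> 'a'  (+1)
  6. substitute 'v' -> 's'  (+1)
  7. substitute 'e' -> 'y'  (+1)
Total edit operations: 6
Edit distance = 6


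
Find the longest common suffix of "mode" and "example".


Word 1: "mode"
Word 2: "example"
Comparing from end:
  Pos -1: 'e' == 'e'
  Pos -2: 'd' != 'l' (stop)
LCS = "e" (length 1)


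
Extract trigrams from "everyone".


Word: "everyone" (length 8)
Number of trigrams = 8 - 3 + 1 = 6
  Position 0: "eve"
  Position 1: "ver"
  Position 2: "ery"
  Position 3: "ryo"
  Position 4: "yon"
  Position 5: "one"
Trigrams = "eve", "ver", "ery", "ryo", "yon", "one"


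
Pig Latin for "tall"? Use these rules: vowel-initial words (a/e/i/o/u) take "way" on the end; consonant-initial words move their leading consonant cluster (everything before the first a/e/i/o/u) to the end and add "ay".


Word: "tall"
Starts with consonant(s) → move to end, add 'ay'
Consonant cluster: "t"
Pig Latin = "alltay"


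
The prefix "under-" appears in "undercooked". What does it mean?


Prefix: under-
As in: undercooked -> under- + cooked
Meaning = insufficient


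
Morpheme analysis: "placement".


Word: "placement"
Morphemes: place + -ment
Each morpheme carries meaning
= 2 morphemes


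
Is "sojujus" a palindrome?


Word: "sojujus"
Reversed: "sujujos"
Forward == Backward? sojujus != sujujos
Palindrome = No


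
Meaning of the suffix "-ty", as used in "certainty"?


Suffix: -ty
As in: certainty -> certain + -ty
Meaning = quality of


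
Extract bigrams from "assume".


Word: "assume" (length 6)
Number of bigrams = 6 - 2 + 1 = 5
  Position 0: "as"
  Position 1: "ss"
  Position 2: "su"
  Position 3: "um"
  Position 4: "me"
Bigrams = "as", "ss", "su", "um", "me"


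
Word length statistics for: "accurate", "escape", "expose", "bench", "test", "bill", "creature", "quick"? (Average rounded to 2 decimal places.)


Lengths: "accurate"=8, "escape"=6, "expose"=6, "bench"=5, "test"=4, "bill"=4, "creature"=8, "quick"=5
Sum = 46, Count = 8
Average = 46/8 = 5.75
= avg=5.75, min=4, max=8


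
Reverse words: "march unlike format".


Original: "march unlike format"
Words (1..n): march | unlike | format
Reversed (n..1): format | unlike | march
Result = "format unlike march"


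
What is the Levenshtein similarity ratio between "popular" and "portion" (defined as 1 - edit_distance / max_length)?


Word 1: "popular" (length 7)
Word 2: "portion" (length 7)
One optimal edit sequence:
  1. keep 'p'
  2. keep 'o'
  3. substitute 'p' -> 'r'  (+1)
  4. substitute 'u' -> 't'  (+1)
  5. substitute 'l' -> 'i'  (+1)
  6. substitute 'a' -> 'o'  (+1)
  7. substitute 'r' -> 'n'  (+1)
Edit distance = 5
Max length = max(7, 7) = 7
Similarity = 1 - 5/7
= 0.2857


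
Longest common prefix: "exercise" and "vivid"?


Word 1: "exercise"
Word 2: "vivid"
Comparing from start:
  Pos 0: 'e' != 'v' (stop)
LCP = "" (length 0)


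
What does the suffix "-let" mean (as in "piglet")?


Suffix: -let
Example: piglet = pig + -let
Meaning = small


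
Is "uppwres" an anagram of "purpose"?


Word 1: "purpose" → sorted: eopprsu
Word 2: "uppwres" → sorted: epprsuw
Same letters? eopprsu != epprsuw
Anagram = No


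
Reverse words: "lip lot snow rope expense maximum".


Original: "lip lot snow rope expense maximum"
Words (1..n): lip | lot | snow | rope | expense | maximum
Reversed (n..1): maximum | expense | rope | snow | lot | lip
Result = "maximum expense rope snow lot lip"


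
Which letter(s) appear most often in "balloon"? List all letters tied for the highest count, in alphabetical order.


Word: "balloon"
Letter counts:
  'a': 1
  'b': 1
  'l': 2
  'n': 1
  'o': 2
Maximum count = 2
Most frequent = 'l', 'o' (2 times each)


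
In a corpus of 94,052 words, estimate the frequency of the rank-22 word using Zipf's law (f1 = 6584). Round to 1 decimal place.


Zipf's law: f(r) = f(1) / r
f(1) = 6584
f(22) = 6584 / 22
= 299.3 occurrences


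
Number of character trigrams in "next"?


Word: "next" (length 4)
Number of 3-grams = length - 3 + 1 = 4 - 3 + 1
= 2


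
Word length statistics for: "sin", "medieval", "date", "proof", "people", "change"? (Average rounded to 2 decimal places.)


Lengths: "sin"=3, "medieval"=8, "date"=4, "proof"=5, "people"=6, "change"=6
Sum = 32, Count = 6
Average = 32/6 = 5.33
= avg=5.33, min=3, max=8


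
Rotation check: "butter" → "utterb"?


Word: "butter", Candidate: "utterb"
Method: check if candidate is substring of word+word
"butterbutter" contains "utterb"? Yes
Is rotation = Yes


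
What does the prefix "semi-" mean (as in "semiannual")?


Prefix: semi-
Example: semiannual (semi- + annual)
Meaning = half


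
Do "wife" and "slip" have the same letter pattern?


Pattern of "wife": [0, 1, 2, 3]
Pattern of "slip": [0, 1, 2, 3]
Patterns match
Same pattern = Yes


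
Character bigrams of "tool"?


Word: "tool" (length 4)
Number of bigrams = 4 - 2 + 1 = 3
  Position 0: "to"
  Position 1: "oo"
  Position 2: "ol"
Bigrams = "to", "oo", "ol"


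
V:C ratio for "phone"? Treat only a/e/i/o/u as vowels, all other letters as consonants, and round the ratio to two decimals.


Word: "phone"
Vowels (a,e,i,o,u): 2
Consonants: 3
Ratio = 2/3
= 0.67


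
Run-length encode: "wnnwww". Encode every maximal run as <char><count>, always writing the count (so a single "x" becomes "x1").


String: "wnnwww"
Scanning for consecutive runs:
  'w' x 1
  'n' x 2
  'w' x 3
RLE = "w1n2w3"


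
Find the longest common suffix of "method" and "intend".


Word 1: "method"
Word 2: "intend"
Comparing from end:
  Pos -1: 'd' == 'd'
  Pos -2: 'o' != 'n' (stop)
LCS = "d" (length 1)


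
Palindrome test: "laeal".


Word: "laeal"
Reversed: "laeal"
Forward == Backward? laeal == laeal
Palindrome = Yes


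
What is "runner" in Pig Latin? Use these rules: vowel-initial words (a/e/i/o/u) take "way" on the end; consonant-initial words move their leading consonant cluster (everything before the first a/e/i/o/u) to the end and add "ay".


Word: "runner"
Starts with consonant(s) → move to end, add 'ay'
Consonant cluster: "r"
Pig Latin = "unnerray"


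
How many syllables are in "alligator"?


Word: "alligator"
Syllable breakdown: al / li / ga / tor
Counting: 4 parts
= 4 syllables


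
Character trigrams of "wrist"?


Word: "wrist" (length 5)
Number of trigrams = 5 - 3 + 1 = 3
  Position 0: "wri"
  Position 1: "ris"
  Position 2: "ist"
Trigrams = "wri", "ris", "ist"


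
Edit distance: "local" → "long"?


Word 1: "local" (length 5)
Word 2: "long" (length 4)
One optimal edit sequence (insert/delete/substitute each cost 1):
  1. keep 'l'
  2. keep 'o'
  3. delete 'c'  (+1)
  4. substitute 'a' -> 'n'  (+1)
  5. substitute 'l' -> 'g'  (+1)
Total edit operations: 3
Edit distance = 3


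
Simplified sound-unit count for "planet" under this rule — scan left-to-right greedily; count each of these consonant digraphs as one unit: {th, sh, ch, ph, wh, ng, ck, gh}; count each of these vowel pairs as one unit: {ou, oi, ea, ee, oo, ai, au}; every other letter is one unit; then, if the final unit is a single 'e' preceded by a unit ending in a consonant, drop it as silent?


Word: "planet" (6 letters)
Left-to-right scan:
  (1) 'p' (letter)
  (2) 'l' (letter)
  (3) 'a' (letter)
  (4) 'n' (letter)
  (5) 'e' (letter)
  (6) 't' (letter)
Units from scan: 6
Sound units = 6 units


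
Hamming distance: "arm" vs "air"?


Comparing character by character (same length = 3):
  Pos 0: 'a' vs 'a' =
  Pos 1: 'r' vs 'i' !=
  Pos 2: 'm' vs 'r' !=
Hamming distance = 2


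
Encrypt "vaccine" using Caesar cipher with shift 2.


Word: "vaccine"
Shift: 2
Each letter → (letter + shift) mod 26:
  'v' (21) + 2 = 23 → 'x'
  'a' (0) + 2 = 2 → 'c'
  'c' (2) + 2 = 4 → 'e'
  'c' (2) + 2 = 4 → 'e'
  'i' (8) + 2 = 10 → 'k'
  'n' (13) + 2 = 15 → 'p'
  'e' (4) + 2 = 6 → 'g'
Result = "xceekpg"


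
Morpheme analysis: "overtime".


Word: "overtime"
Morphemes: over- + time
Each morpheme carries meaning
= 2 morphemes


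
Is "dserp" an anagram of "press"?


Word 1: "press" → sorted: eprss
Word 2: "dserp" → sorted: deprs
Same letters? eprss != deprs
Anagram = No


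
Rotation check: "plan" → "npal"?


Word: "plan", Candidate: "npal"
Method: check if candidate is substring of word+word
"planplan" contains "npal"? No
Is rotation = No


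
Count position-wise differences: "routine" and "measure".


Comparing character by character (same length = 7):
  Pos 0: 'r' vs 'm' !=
  Pos 1: 'o' vs 'e' !=
  Pos 2: 'u' vs 'a' !=
  Pos 3: 't' vs 's' !=
  Pos 4: 'i' vs 'u' !=
  Pos 5: 'n' vs 'r' !=
  Pos 6: 'e' vs 'e' =
Hamming distance = 6


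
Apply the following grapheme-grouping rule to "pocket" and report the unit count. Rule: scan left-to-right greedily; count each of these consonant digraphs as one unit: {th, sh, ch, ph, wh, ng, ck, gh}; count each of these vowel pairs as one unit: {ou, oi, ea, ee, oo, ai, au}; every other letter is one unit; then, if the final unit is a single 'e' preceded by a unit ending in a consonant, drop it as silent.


Word: "pocket" (6 letters)
Left-to-right scan:
  [1] 'p' (letter)
  [2] 'o' (letter)
  [3] 'ck' (digraph)
  [4] 'e' (letter)
  [5] 't' (letter)
Units from scan: 5
Sound units = 5 units


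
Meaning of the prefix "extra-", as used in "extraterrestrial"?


Prefix: extra-
Example: extraterrestrial (extra- + terrestrial)
Meaning = beyond


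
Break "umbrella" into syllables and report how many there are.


Word: "umbrella"
Syllable breakdown: um / brel / la
Counting: 3 parts
= 3 syllables


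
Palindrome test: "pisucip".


Word: "pisucip"
Reversed: "picusip"
Forward == Backward? pisucip != picusip
Palindrome = No


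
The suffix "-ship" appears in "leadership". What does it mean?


Suffix: -ship
As in: leadership -> leader + -ship
Meaning = state / position


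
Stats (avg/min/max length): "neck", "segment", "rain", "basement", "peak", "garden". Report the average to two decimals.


Lengths: "neck"=4, "segment"=7, "rain"=4, "basement"=8, "peak"=4, "garden"=6
Sum = 33, Count = 6
Average = 33/6 = 5.50
= avg=5.50, min=4, max=8


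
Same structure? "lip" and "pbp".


Pattern of "lip": [0, 1, 2]
Pattern of "pbp": [0, 1, 0]
Patterns do not match
Same pattern = No


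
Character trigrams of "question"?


Word: "question" (length 8)
Number of trigrams = 8 - 3 + 1 = 6
  Position 0: "que"
  Position 1: "ues"
  Position 2: "est"
  Position 3: "sti"
  Position 4: "tio"
  Position 5: "ion"
Trigrams = "que", "ues", "est", "sti", "tio", "ion"


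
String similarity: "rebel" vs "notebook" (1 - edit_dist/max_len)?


Word 1: "rebel" (length 5)
Word 2: "notebook" (length 8)
One optimal edit sequence:
  1. insert 'n'  (+1)
  2. insert 'o'  (+1)
  3. substitute 'r' -> 't'  (+1)
  4. keep 'e'
  5. keep 'b'
  6. insert 'o'  (+1)
  7. substitute 'e' -> 'o'  (+1)
  8. substitute 'l' -> 'k'  (+1)
Edit distance = 6
Max length = max(5, 8) = 8
Similarity = 1 - 6/8
= 0.2500


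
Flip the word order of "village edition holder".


Original: "village edition holder"
Words (1..n): village | edition | holder
Reversed (n..1): holder | edition | village
Result = "holder edition village"


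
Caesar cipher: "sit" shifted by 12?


Word: "sit"
Shift: 12
Each letter → (letter + shift) mod 26:
  's' (18) + 12 = 4 → 'e'
  'i' (8) + 12 = 20 → 'u'
  't' (19) + 12 = 5 → 'f'
Result = "euf"


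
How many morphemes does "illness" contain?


Word: "illness"
Morphemes: ill + -ness
Each morpheme carries meaning
= 2 morphemes


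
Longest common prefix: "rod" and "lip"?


Word 1: "rod"
Word 2: "lip"
Comparing from start:
  Pos 0: 'r' != 'l' (stop)
LCP = "" (length 0)


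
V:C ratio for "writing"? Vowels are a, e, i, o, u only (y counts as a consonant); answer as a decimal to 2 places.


Word: "writing"
Vowels (a,e,i,o,u): 2
Consonants: 5
Ratio = 2/5
= 0.40


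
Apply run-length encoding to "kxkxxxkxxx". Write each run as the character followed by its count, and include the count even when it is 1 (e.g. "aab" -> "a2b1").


String: "kxkxxxkxxx"
Scanning for consecutive runs:
  'k' x 1
  'x' x 1
  'k' x 1
  'x' x 3
  'k' x 1
  'x' x 3
RLE = "k1x1k1x3k1x3"


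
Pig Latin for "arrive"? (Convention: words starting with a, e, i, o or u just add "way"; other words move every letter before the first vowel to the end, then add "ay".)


Word: "arrive"
Starts with vowel → add 'way'
Pig Latin = "arriveway"


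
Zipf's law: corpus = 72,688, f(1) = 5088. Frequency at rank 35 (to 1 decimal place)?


Zipf's law: f(r) = f(1) / r
f(1) = 5088
f(35) = 5088 / 35
= 145.4 occurrences


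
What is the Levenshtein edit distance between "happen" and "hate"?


Word 1: "happen" (length 6)
Word 2: "hate" (length 4)
One optimal edit sequence (insert/delete/substitute each cost 1):
  1. keep 'h'
  2. keep 'a'
  3. delete 'p'  (+1)
  4. substitute 'p' -> 't'  (+1)
  5. keep 'e'
  6. delete 'n'  (+1)
Total edit operations: 3
Edit distance = 3


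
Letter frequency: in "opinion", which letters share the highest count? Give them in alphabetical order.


Word: "opinion"
Letter counts:
  'i': 2
  'n': 2
  'o': 2
  'p': 1
Maximum count = 2
Most frequent = 'i', 'n', 'o' (2 times each)


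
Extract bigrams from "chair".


Word: "chair" (length 5)
Number of bigrams = 5 - 2 + 1 = 4
  Position 0: "ch"
  Position 1: "ha"
  Position 2: "ai"
  Position 3: "ir"
Bigrams = "ch", "ha", "ai", "ir"


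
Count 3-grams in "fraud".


Word: "fraud" (length 5)
Number of 3-grams = length - 3 + 1 = 5 - 3 + 1
= 3


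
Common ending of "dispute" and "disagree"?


Word 1: "dispute"
Word 2: "disagree"
Comparing from end:
  Pos -1: 'e' == 'e'
  Pos -2: 't' != 'e' (stop)
LCS = "e" (length 1)


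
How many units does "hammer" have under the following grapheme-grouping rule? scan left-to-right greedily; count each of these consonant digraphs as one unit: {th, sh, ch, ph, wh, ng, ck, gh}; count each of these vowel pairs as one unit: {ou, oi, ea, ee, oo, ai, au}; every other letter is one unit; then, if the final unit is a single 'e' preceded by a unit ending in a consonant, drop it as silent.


Word: "hammer" (6 letters)
Left-to-right scan:
  1. 'h' (letter)
  2. 'a' (letter)
  3. 'm' (letter)
  4. 'm' (letter)
  5. 'e' (letter)
  6. 'r' (letter)
Units from scan: 6
Sound units = 6 units


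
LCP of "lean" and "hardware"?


Word 1: "lean"
Word 2: "hardware"
Comparing from start:
  Pos 0: 'l' != 'h' (stop)
LCP = "" (length 0)


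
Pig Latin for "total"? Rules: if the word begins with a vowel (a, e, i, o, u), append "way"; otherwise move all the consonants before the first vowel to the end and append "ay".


Word: "total"
Starts with consonant(s) → move to end, add 'ay'
Consonant cluster: "t"
Pig Latin = "otaltay"


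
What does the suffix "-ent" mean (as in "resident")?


Suffix: -ent
Example: resident = reside + -ent, with a spelling change
Meaning = one who / that which


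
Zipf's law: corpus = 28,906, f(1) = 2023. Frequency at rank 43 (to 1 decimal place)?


Zipf's law: f(r) = f(1) / r
f(1) = 2023
f(43) = 2023 / 43
= 47.0 occurrences


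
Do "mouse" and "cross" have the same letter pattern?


Pattern of "mouse": [0, 1, 2, 3, 4]
Pattern of "cross": [0, 1, 2, 3, 3]
Patterns do not match
Same pattern = No


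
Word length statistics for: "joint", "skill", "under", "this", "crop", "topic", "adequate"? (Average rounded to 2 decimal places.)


Lengths: "joint"=5, "skill"=5, "under"=5, "this"=4, "crop"=4, "topic"=5, "adequate"=8
Sum = 36, Count = 7
Average = 36/7 = 5.14
= avg=5.14, min=4, max=8


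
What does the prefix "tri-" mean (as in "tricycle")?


Prefix: tri-
As in: tricycle -> tri- + cycle
Meaning = three


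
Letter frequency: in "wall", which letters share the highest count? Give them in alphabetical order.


Word: "wall"
Letter counts:
  'a': 1
  'l': 2
  'w': 1
Maximum count = 2
Most frequent = 'l' (2 times each)


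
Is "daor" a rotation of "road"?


Word: "road", Candidate: "daor"
Method: check if candidate is substring of word+word
"roadroad" contains "daor"? No
Is rotation = No


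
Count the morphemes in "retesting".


Word: "retesting"
Morphemes: re- + test + -ing
Each morpheme carries meaning
= 3 morphemes


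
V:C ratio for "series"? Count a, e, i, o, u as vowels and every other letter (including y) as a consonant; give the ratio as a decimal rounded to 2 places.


Word: "series"
Vowels (a,e,i,o,u): 3
Consonants: 3
Ratio = 3/3
= 1.00


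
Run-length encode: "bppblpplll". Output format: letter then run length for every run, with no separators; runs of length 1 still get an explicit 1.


String: "bppblpplll"
Scanning for consecutive runs:
  'b' x 1
  'p' x 2
  'b' x 1
  'l' x 1
  'p' x 2
  'l' x 3
RLE = "b1p2b1l1p2l3"


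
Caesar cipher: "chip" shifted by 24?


Word: "chip"
Shift: 24
Each letter → (letter + shift) mod 26:
  'c' (2) + 24 = 0 → 'a'
  'h' (7) + 24 = 5 → 'f'
  'i' (8) + 24 = 6 → 'g'
  'p' (15) + 24 = 13 → 'n'
Result = "afgn"


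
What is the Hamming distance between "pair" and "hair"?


Comparing character by character (same length = 4):
  Pos 0: 'p' vs 'h' !=
  Pos 1: 'a' vs 'a' =
  Pos 2: 'i' vs 'i' =
  Pos 3: 'r' vs 'r' =
Hamming distance = 1


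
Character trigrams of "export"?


Word: "export" (length 6)
Number of trigrams = 6 - 3 + 1 = 4
  Position 0: "exp"
  Position 1: "xpo"
  Position 2: "por"
  Position 3: "ort"
Trigrams = "exp", "xpo", "por", "ort"


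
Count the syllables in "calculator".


Word: "calculator"
Syllable breakdown: cal / cu / la / tor
Counting: 4 parts
= 4 syllables


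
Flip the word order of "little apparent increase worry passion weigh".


Original: "little apparent increase worry passion weigh"
Words (1..n): little | apparent | increase | worry | passion | weigh
Reversed (n..1): weigh | passion | worry | increase | apparent | little
Result = "weigh passion worry increase apparent little"


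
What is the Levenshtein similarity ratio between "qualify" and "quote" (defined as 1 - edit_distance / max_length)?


Word 1: "qualify" (length 7)
Word 2: "quote" (length 5)
One optimal edit sequence:
  1. keep 'q'
  2. keep 'u'
  3. delete 'a'  (+1)
  4. delete 'l'  (+1)
  5. substitute 'i' -> 'o'  (+1)
  6. substitute 'f' -> 't'  (+1)
  7. substitute 'y' -> 'e'  (+1)
Edit distance = 5
Max length = max(7, 5) = 7
Similarity = 1 - 5/7
= 0.2857


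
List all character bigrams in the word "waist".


Word: "waist" (length 5)
Number of bigrams = 5 - 2 + 1 = 4
  Position 0: "wa"
  Position 1: "ai"
  Position 2: "is"
  Position 3: "st"
Bigrams = "wa", "ai", "is", "st"


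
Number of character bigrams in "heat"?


Word: "heat" (length 4)
Number of 2-grams = length - 2 + 1 = 4 - 2 + 1
= 3


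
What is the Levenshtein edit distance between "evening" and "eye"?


Word 1: "evening" (length 7)
Word 2: "eye" (length 3)
One optimal edit sequence (insert/delete/substitute each cost 1):
  1. keep 'e'
  2. substitute 'v' -> 'y'  (+1)
  3. keep 'e'
  4. delete 'n'  (+1)
  5. delete 'i'  (+1)
  6. delete 'n'  (+1)
  7. delete 'g'  (+1)
Total edit operations: 5
Edit distance = 5


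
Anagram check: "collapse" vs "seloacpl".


Word 1: "collapse" → sorted: acellops
Word 2: "seloacpl" → sorted: acellops
Same letters? acellops == acellops
Anagram = Yes


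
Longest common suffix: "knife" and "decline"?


Word 1: "knife"
Word 2: "decline"
Comparing from end:
  Pos -1: 'e' == 'e'
  Pos -2: 'f' != 'n' (stop)
LCS = "e" (length 1)


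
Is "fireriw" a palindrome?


Word: "fireriw"
Reversed: "wirerif"
Forward == Backward? fireriw != wirerif
Palindrome = No


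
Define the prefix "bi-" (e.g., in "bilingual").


Prefix: bi-
Example: bilingual (bi- + lingual)
Meaning = two


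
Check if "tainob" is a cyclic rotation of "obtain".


Word: "obtain", Candidate: "tainob"
Method: check if candidate is substring of word+word
"obtainobtain" contains "tainob"? Yes
Is rotation = Yes


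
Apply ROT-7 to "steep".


Word: "steep"
Shift: 7
Each letter → (letter + shift) mod 26:
  's' (18) + 7 = 25 → 'z'
  't' (19) + 7 = 0 → 'a'
  'e' (4) + 7 = 11 → 'l'
  'e' (4) + 7 = 11 → 'l'
  'p' (15) + 7 = 22 → 'w'
Result = "zallw"


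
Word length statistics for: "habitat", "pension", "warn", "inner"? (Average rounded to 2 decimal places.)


Lengths: "habitat"=7, "pension"=7, "warn"=4, "inner"=5
Sum = 23, Count = 4
Average = 23/4 = 5.75
= avg=5.75, min=4, max=7


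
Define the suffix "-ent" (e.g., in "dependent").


Suffix: -ent
Example: dependent = depend + -ent
Meaning = one who / that which


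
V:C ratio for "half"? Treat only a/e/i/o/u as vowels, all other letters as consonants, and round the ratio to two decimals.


Word: "half"
Vowels (a,e,i,o,u): 1
Consonants: 3
Ratio = 1/3
= 0.33
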